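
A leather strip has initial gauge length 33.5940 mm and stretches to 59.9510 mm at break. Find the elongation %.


Formula: Elongation = (Lf - L0) / L0 * 100
Substituting: Elongation = (59.9510 - 33.5940) / 33.5940 * 100
Result: 78.4575 %


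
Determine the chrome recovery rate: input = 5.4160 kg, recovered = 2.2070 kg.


Formula: Recovery = recovered / input * 100
Substituting: Recovery = 2.2070 / 5.4160 * 100
Result: 40.7496 %


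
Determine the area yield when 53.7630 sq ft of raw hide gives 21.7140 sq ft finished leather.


Formula: Yield = finished / raw * 100
Substituting: Yield = 21.7140 / 53.7630 * 100
Result: 40.3884 %


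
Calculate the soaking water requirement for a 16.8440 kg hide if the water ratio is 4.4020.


Formula: Water = hide_weight * ratio
Substituting: Water = 16.8440 * 4.4020
Result: 74.1473 kg


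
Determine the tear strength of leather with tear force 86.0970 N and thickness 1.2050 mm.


Formula: Tear strength = force / thickness
Substituting: Tear strength = 86.0970 / 1.2050
Result: 71.4498 N/mm


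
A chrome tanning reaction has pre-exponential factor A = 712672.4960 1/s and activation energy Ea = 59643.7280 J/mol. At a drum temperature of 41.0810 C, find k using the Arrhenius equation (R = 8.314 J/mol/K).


T_K = T_C + 273.15 = 41.0810 + 273.15 = 314.2310 K
exponent = -Ea / (R * T_K) = -59643.7280 / (8.314 * 314.2310) = -22.8300
k = A * exp(exponent) = 712672.4960 * exp(-22.8300) = 8.6686e-05 1/s


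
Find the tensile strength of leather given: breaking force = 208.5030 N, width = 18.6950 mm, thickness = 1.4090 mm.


Formula: TS = force / (width * thickness)
Substituting: TS = 208.5030 / (18.6950 * 1.4090)
Result: 7.9155 N/mm^2


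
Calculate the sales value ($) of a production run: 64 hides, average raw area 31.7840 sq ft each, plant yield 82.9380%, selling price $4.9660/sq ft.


Raw_total = N * avg_area = 64 * 31.7840 = 2034.1760 sq ft
Finished = Raw_total * yield / 100 = 2034.1760 * 82.9380 / 100 = 1687.1049 sq ft
Value = Finished * price = 1687.1049 * 4.9660 = 8378.1629 $


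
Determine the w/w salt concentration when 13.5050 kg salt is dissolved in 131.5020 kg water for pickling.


Formula: Conc = salt / (water + salt) * 100
Substituting: Conc = 13.5050 / (131.5020 + 13.5050) * 100
Result: 9.3133 %


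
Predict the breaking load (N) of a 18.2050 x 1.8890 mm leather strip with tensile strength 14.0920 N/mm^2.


Formula: F = TS * w * t
Substituting: F = 14.0920 * 18.2050 * 1.8890
Result: 484.6132 N


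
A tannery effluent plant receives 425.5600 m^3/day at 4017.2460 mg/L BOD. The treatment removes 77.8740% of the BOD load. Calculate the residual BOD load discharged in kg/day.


Load_in = volume * conc / 1000 = 425.5600 * 4017.2460 / 1000 = 1709.5792 kg/day
Removed = Load_in * eff / 100 = 1709.5792 * 77.8740 / 100 = 1331.3177 kg/day
Load_out = Load_in - Removed = 1709.5792 - 1331.3177 = 378.2615 kg/day


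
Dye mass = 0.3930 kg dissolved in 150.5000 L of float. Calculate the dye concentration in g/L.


Formula: Conc = dye_mass(kg) / volume(L) * 1000
Substituting: Conc = 0.3930 / 150.5000 * 1000
Result: 2.6113 g/L


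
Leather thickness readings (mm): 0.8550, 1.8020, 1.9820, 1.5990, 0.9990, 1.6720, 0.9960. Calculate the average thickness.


Formula: Average = sum / n
Substituting: Average = 9.9050 / 7
Result: 1.4150 mm


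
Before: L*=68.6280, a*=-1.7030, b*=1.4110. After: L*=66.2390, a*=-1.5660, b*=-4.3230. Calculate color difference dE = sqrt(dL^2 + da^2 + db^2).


dL = -2.3890, da = 0.1370, db = -5.7340
dE = sqrt((-2.3890)^2 + 0.1370^2 + (-5.7340)^2) = 6.2133


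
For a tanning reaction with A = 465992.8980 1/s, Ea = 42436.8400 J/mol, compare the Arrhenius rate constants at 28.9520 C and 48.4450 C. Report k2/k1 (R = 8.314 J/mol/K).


T1 = 28.9520 + 273.15 = 302.1020 K; T2 = 48.4450 + 273.15 = 321.5950 K
k1 = A * exp(-Ea/(R*T1)) = 465992.8980 * exp(-42436.8400/(8.314*302.1020)) = 0.0214099 1/s
k2 = A * exp(-Ea/(R*T2)) = 465992.8980 * exp(-42436.8400/(8.314*321.5950)) = 0.0596188 1/s
k2/k1 = 0.0596188 / 0.0214099 = 2.7846


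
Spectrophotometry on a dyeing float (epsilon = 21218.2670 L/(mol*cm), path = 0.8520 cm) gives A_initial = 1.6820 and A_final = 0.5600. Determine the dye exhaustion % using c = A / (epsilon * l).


c_initial = A_i / (epsilon * l) = 1.6820 / (21218.2670 * 0.8520) = 9.3041e-05 mol/L
c_final = A_f / (epsilon * l) = 0.5600 / (21218.2670 * 0.8520) = 3.0977e-05 mol/L
Exhaustion = (c_initial - c_final) / c_initial * 100 = (9.3041e-05 - 3.0977e-05) / 9.3041e-05 * 100 = 66.7063 %


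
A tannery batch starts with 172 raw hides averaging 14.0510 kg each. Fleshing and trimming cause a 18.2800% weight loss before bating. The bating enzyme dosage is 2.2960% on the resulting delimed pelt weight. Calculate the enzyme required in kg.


Total_raw = N * avg_wt = 172 * 14.0510 = 2416.7720 kg
Substrate = Total_raw * (1 - loss/100) = 2416.7720 * (1 - 18.2800/100) = 1974.9861 kg
Enzyme = Substrate * pct / 100 = 1974.9861 * 2.2960 / 100 = 45.3457 kg


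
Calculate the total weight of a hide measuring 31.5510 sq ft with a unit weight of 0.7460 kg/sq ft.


Formula: Weight = area * weight_per_sqft
Substituting: Weight = 31.5510 * 0.7460
Result: 23.5370 kg


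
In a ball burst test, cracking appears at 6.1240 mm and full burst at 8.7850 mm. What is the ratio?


Formula: Ratio = crack / burst
Substituting: Ratio = 6.1240 / 8.7850
Result: 0.6971


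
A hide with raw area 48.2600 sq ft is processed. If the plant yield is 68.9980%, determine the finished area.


Formula: finished = raw * yield / 100
Substituting: finished = 48.2600 * 68.9980 / 100
Result: 33.2984 sq ft


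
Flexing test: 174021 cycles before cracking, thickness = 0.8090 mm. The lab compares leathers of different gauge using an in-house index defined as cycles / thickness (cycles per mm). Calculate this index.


Formula: Index = cycles / thickness
Substituting: Index = 174021 / 0.8090
Result: 215106.3041 cycles/mm


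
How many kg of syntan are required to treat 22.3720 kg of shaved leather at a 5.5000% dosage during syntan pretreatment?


Formula: Syntan = substrate * pct / 100
Substituting: Syntan = 22.3720 * 5.5000 / 100
Result: 1.2305 kg


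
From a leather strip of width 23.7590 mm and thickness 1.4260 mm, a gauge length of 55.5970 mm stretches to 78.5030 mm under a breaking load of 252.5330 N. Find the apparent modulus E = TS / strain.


TS = F / (w * t) = 252.5330 / (23.7590 * 1.4260) = 7.4537 N/mm^2
strain = (Lf - L0) / L0 = (78.5030 - 55.5970) / 55.5970 = 0.4120
E = TS / strain = 7.4537 / 0.4120 = 18.0914 N/mm^2


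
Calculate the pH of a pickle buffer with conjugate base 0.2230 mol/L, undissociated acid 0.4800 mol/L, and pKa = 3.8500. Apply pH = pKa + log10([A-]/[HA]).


ratio = [A-] / [HA] = 0.2230 / 0.4800 = 0.4646
log10(ratio) = -0.3329
pH = pKa + log10(ratio) = 3.8500 - 0.3329 = 3.5171


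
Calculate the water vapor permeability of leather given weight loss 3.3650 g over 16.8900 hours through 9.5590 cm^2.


Formula: WVP = loss / (area * time)
Substituting: WVP = 3.3650 / (9.5590 * 16.8900)
Result: 0.0208422 g/(cm^2*hr)


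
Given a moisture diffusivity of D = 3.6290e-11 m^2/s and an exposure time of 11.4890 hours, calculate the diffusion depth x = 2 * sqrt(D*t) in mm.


t = 11.4890 hr * 3600 = 41360.4000 s
D * t = 3.6290e-11 * 41360.4000 = 1.5010e-06
x = 2 * sqrt(D*t) = 2 * sqrt(1.5010e-06) = 0.00245028 m = 2.4503 mm


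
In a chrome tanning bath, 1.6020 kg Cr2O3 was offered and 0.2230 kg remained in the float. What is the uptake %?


Formula: Uptake = (offered - residual) / offered * 100
Substituting: Uptake = (1.6020 - 0.2230) / 1.6020 * 100
Result: 86.0799 %


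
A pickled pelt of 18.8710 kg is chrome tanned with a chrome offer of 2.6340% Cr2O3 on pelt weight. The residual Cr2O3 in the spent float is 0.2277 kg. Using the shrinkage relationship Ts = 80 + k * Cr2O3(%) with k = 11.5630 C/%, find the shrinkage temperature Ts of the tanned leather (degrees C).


Offered = pelt * offer_pct / 100 = 18.8710 * 2.6340 / 100 = 0.4971 kg
Uptake = offered - residual = 0.4971 - 0.2277 = 0.2694 kg
Cr2O3% on pelt = uptake / pelt * 100 = 0.2694 / 18.8710 * 100 = 1.4274 %
Ts = 80 + k * Cr2O3% = 80 + 11.5630 * 1.4274 = 96.5049 C


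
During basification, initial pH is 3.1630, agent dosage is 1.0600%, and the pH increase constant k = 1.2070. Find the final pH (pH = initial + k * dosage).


Formula: pH_final = pH_initial + k * base_pct
Substituting: pH_final = 3.1630 + 1.2070 * 1.0600
Result: 4.4424


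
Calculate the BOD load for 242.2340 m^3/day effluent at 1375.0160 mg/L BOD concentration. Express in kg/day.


Formula: BOD_load = volume * conc / 1000
Substituting: BOD_load = 242.2340 * 1375.0160 / 1000
Result: 333.0756 kg/day


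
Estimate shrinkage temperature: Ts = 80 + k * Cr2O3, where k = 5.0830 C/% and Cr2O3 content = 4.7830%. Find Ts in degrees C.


Formula: Ts = 80 + k * Cr2O3
Substituting: Ts = 80 + 5.0830 * 4.7830
Result: 104.3120 C


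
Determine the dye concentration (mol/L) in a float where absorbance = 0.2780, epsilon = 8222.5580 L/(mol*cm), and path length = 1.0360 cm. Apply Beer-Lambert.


Formula: c = A / (epsilon * l)
Substituting: c = 0.2780 / (8222.5580 * 1.0360)
Result: 3.2635e-05 mol/L


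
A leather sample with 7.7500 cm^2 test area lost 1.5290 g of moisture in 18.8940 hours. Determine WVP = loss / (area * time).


Formula: WVP = loss / (area * time)
Substituting: WVP = 1.5290 / (7.7500 * 18.8940)
Result: 0.010442 g/(cm^2*hr)


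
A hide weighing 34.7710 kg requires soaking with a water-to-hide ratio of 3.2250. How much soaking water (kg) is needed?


Formula: Water = hide_weight * ratio
Substituting: Water = 34.7710 * 3.2250
Result: 112.1365 kg


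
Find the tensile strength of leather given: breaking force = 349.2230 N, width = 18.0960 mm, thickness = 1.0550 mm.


Formula: TS = force / (width * thickness)
Substituting: TS = 349.2230 / (18.0960 * 1.0550)
Result: 18.2923 N/mm^2


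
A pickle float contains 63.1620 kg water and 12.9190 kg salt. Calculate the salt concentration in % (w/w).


Formula: Conc = salt / (water + salt) * 100
Substituting: Conc = 12.9190 / (63.1620 + 12.9190) * 100
Result: 16.9806 %


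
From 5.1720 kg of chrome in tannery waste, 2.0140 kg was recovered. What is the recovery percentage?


Formula: Recovery = recovered / input * 100
Substituting: Recovery = 2.0140 / 5.1720 * 100
Result: 38.9404 %


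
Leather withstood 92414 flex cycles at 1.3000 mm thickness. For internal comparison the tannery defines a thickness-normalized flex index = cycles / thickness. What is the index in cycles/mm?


Formula: Index = cycles / thickness
Substituting: Index = 92414 / 1.3000
Result: 71087.6923 cycles/mm


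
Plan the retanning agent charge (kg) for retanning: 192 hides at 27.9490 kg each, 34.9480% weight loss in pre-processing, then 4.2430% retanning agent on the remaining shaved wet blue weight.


Total_raw = N * avg_wt = 192 * 27.9490 = 5366.2080 kg
Substrate = Total_raw * (1 - loss/100) = 5366.2080 * (1 - 34.9480/100) = 3490.8256 kg
Retan = Substrate * pct / 100 = 3490.8256 * 4.2430 / 100 = 148.1157 kg


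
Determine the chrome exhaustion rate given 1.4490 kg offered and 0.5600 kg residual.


Formula: Uptake = (offered - residual) / offered * 100
Substituting: Uptake = (1.4490 - 0.5600) / 1.4490 * 100
Result: 61.3527 %


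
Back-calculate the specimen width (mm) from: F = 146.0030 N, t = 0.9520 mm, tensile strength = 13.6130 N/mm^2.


Formula: w = F / (TS * t)
Substituting: w = 146.0030 / (13.6130 * 0.9520)
Result: 11.2660 mm


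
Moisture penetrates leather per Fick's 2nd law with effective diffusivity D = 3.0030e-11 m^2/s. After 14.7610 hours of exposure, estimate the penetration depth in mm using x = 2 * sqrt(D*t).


t = 14.7610 hr * 3600 = 53139.6000 s
D * t = 3.0030e-11 * 53139.6000 = 1.5958e-06
x = 2 * sqrt(D*t) = 2 * sqrt(1.5958e-06) = 0.00252649 m = 2.5265 mm


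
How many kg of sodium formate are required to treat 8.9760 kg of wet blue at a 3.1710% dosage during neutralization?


Formula: Neutralizer = substrate * pct / 100
Substituting: Neutralizer = 8.9760 * 3.1710 / 100
Result: 0.2846 kg


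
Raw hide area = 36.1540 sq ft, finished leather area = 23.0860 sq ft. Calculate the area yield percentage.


Formula: Yield = finished / raw * 100
Substituting: Yield = 23.0860 / 36.1540 * 100
Result: 63.8546 %


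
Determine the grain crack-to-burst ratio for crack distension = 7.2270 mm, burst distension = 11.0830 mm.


Formula: Ratio = crack / burst
Substituting: Ratio = 7.2270 / 11.0830
Result: 0.6521


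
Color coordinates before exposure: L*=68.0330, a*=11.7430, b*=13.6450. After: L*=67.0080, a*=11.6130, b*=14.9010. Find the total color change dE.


dL = -1.0250, da = -0.1300, db = 1.2560
dE = sqrt((-1.0250)^2 + (-0.1300)^2 + 1.2560^2) = 1.6264


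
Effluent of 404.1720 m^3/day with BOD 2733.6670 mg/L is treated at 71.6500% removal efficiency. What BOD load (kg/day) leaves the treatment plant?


Load_in = volume * conc / 1000 = 404.1720 * 2733.6670 / 1000 = 1104.8717 kg/day
Removed = Load_in * eff / 100 = 1104.8717 * 71.6500 / 100 = 791.6405 kg/day
Load_out = Load_in - Removed = 1104.8717 - 791.6405 = 313.2311 kg/day


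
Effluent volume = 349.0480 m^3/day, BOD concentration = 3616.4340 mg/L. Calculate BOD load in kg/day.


Formula: BOD_load = volume * conc / 1000
Substituting: BOD_load = 349.0480 * 3616.4340 / 1000
Result: 1262.3091 kg/day


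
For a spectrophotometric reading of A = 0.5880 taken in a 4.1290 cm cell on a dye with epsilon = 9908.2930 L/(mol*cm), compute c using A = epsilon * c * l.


Formula: c = A / (epsilon * l)
Substituting: c = 0.5880 / (9908.2930 * 4.1290)
Result: 1.4373e-05 mol/L


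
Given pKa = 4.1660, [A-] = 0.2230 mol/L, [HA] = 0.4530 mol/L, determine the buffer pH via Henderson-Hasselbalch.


ratio = [A-] / [HA] = 0.2230 / 0.4530 = 0.4923
log10(ratio) = -0.3078
pH = pKa + log10(ratio) = 4.1660 - 0.3078 = 3.8582


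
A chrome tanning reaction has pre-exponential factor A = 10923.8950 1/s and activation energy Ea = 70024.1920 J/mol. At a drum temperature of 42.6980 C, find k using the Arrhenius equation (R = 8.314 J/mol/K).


T_K = T_C + 273.15 = 42.6980 + 273.15 = 315.8480 K
exponent = -Ea / (R * T_K) = -70024.1920 / (8.314 * 315.8480) = -26.6661
k = A * exp(exponent) = 10923.8950 * exp(-26.6661) = 2.8670e-08 1/s


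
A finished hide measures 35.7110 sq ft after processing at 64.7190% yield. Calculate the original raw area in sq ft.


Formula: raw = finished * 100 / yield
Substituting: raw = 35.7110 * 100 / 64.7190
Result: 55.1785 sq ft


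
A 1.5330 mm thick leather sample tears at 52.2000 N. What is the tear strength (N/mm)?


Formula: Tear strength = force / thickness
Substituting: Tear strength = 52.2000 / 1.5330
Result: 34.0509 N/mm


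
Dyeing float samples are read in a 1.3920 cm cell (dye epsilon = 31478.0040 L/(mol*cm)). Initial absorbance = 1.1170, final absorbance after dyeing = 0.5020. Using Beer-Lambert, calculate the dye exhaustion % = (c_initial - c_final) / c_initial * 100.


c_initial = A_i / (epsilon * l) = 1.1170 / (31478.0040 * 1.3920) = 2.5492e-05 mol/L
c_final = A_f / (epsilon * l) = 0.5020 / (31478.0040 * 1.3920) = 1.1457e-05 mol/L
Exhaustion = (c_initial - c_final) / c_initial * 100 = (2.5492e-05 - 1.1457e-05) / 2.5492e-05 * 100 = 55.0582 %


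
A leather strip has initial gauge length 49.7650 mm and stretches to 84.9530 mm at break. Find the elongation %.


Formula: Elongation = (Lf - L0) / L0 * 100
Substituting: Elongation = (84.9530 - 49.7650) / 49.7650 * 100
Result: 70.7083 %


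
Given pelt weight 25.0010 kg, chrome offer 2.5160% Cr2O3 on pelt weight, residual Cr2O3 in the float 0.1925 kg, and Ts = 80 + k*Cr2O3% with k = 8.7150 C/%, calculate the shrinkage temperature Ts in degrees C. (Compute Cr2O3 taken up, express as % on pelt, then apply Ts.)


Offered = pelt * offer_pct / 100 = 25.0010 * 2.5160 / 100 = 0.6290 kg
Uptake = offered - residual = 0.6290 - 0.1925 = 0.4365 kg
Cr2O3% on pelt = uptake / pelt * 100 = 0.4365 / 25.0010 * 100 = 1.7460 %
Ts = 80 + k * Cr2O3% = 80 + 8.7150 * 1.7460 = 95.2167 C


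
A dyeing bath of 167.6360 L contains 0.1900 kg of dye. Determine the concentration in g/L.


Formula: Conc = dye_mass(kg) / volume(L) * 1000
Substituting: Conc = 0.1900 / 167.6360 * 1000
Result: 1.1334 g/L


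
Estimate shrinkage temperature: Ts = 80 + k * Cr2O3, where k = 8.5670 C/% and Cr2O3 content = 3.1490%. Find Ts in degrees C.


Formula: Ts = 80 + k * Cr2O3
Substituting: Ts = 80 + 8.5670 * 3.1490
Result: 106.9775 C


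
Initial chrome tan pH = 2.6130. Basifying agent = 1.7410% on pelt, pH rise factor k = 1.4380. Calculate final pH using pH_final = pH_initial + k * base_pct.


Formula: pH_final = pH_initial + k * base_pct
Substituting: pH_final = 2.6130 + 1.4380 * 1.7410
Result: 5.1166


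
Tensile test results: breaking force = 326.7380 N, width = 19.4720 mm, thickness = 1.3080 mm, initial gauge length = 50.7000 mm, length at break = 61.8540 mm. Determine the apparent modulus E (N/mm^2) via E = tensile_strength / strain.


TS = F / (w * t) = 326.7380 / (19.4720 * 1.3080) = 12.8287 N/mm^2
strain = (Lf - L0) / L0 = (61.8540 - 50.7000) / 50.7000 = 0.2200
E = TS / strain = 12.8287 / 0.2200 = 58.3121 N/mm^2


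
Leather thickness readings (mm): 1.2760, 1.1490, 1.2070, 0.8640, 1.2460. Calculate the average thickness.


Formula: Average = sum / n
Substituting: Average = 5.7420 / 5
Result: 1.1484 mm


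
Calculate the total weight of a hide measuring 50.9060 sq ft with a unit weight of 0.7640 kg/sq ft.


Formula: Weight = area * weight_per_sqft
Substituting: Weight = 50.9060 * 0.7640
Result: 38.8922 kg


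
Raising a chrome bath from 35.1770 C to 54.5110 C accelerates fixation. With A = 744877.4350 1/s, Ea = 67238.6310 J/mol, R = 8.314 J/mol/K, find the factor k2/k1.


T1 = 35.1770 + 273.15 = 308.3270 K; T2 = 54.5110 + 273.15 = 327.6610 K
k1 = A * exp(-Ea/(R*T1)) = 744877.4350 * exp(-67238.6310/(8.314*308.3270)) = 3.0239e-06 1/s
k2 = A * exp(-Ea/(R*T2)) = 744877.4350 * exp(-67238.6310/(8.314*327.6610)) = 1.4215e-05 1/s
k2/k1 = 1.4215e-05 / 3.0239e-06 = 4.7008


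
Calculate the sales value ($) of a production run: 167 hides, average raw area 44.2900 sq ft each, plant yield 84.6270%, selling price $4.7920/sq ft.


Raw_total = N * avg_area = 167 * 44.2900 = 7396.4300 sq ft
Finished = Raw_total * yield / 100 = 7396.4300 * 84.6270 / 100 = 6259.3768 sq ft
Value = Finished * price = 6259.3768 * 4.7920 = 29994.9337 $


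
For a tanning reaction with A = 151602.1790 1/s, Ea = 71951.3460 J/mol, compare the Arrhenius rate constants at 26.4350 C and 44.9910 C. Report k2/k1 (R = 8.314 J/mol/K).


T1 = 26.4350 + 273.15 = 299.5850 K; T2 = 44.9910 + 273.15 = 318.1410 K
k1 = A * exp(-Ea/(R*T1)) = 151602.1790 * exp(-71951.3460/(8.314*299.5850)) = 4.3157e-08 1/s
k2 = A * exp(-Ea/(R*T2)) = 151602.1790 * exp(-71951.3460/(8.314*318.1410)) = 2.3270e-07 1/s
k2/k1 = 2.3270e-07 / 4.3157e-08 = 5.3919


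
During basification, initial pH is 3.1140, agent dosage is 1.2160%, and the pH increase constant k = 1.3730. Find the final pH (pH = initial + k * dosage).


Formula: pH_final = pH_initial + k * base_pct
Substituting: pH_final = 3.1140 + 1.3730 * 1.2160
Result: 4.7836


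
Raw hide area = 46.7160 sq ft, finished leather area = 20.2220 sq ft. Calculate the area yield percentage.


Formula: Yield = finished / raw * 100
Substituting: Yield = 20.2220 / 46.7160 * 100
Result: 43.2871 %


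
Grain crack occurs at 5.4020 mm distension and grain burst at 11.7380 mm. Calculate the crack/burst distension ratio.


Formula: Ratio = crack / burst
Substituting: Ratio = 5.4020 / 11.7380
Result: 0.4602


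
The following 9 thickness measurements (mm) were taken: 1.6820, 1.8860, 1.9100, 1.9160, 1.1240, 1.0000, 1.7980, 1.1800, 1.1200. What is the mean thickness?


Formula: Average = sum / n
Substituting: Average = 13.6160 / 9
Result: 1.5129 mm


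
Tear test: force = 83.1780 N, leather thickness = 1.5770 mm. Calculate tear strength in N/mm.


Formula: Tear strength = force / thickness
Substituting: Tear strength = 83.1780 / 1.5770
Result: 52.7445 N/mm


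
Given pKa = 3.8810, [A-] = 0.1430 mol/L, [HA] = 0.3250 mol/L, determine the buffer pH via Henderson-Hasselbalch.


ratio = [A-] / [HA] = 0.1430 / 0.3250 = 0.4400
log10(ratio) = -0.3565
pH = pKa + log10(ratio) = 3.8810 - 0.3565 = 3.5245


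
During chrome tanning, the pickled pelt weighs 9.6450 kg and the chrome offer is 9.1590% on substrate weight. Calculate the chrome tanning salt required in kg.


Formula: Chrome = substrate * pct / 100
Substituting: Chrome = 9.6450 * 9.1590 / 100
Result: 0.8834 kg


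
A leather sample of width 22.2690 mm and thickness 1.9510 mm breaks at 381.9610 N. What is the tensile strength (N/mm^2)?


Formula: TS = force / (width * thickness)
Substituting: TS = 381.9610 / (22.2690 * 1.9510)
Result: 8.7915 N/mm^2


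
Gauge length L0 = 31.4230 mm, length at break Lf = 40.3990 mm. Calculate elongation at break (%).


Formula: Elongation = (Lf - L0) / L0 * 100
Substituting: Elongation = (40.3990 - 31.4230) / 31.4230 * 100
Result: 28.5651 %


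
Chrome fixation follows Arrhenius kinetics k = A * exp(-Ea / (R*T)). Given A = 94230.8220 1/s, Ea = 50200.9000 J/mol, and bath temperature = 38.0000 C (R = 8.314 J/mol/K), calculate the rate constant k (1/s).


T_K = T_C + 273.15 = 38.0000 + 273.15 = 311.1500 K
exponent = -Ea / (R * T_K) = -50200.9000 / (8.314 * 311.1500) = -19.4058
k = A * exp(exponent) = 94230.8220 * exp(-19.4058) = 3.5185e-04 1/s


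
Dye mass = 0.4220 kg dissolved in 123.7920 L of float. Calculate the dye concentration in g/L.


Formula: Conc = dye_mass(kg) / volume(L) * 1000
Substituting: Conc = 0.4220 / 123.7920 * 1000
Result: 3.4089 g/L


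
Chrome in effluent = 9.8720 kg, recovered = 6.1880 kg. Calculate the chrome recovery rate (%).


Formula: Recovery = recovered / input * 100
Substituting: Recovery = 6.1880 / 9.8720 * 100
Result: 62.6823 %


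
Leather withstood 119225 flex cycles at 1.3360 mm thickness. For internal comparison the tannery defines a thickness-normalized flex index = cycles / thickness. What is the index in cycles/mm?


Formula: Index = cycles / thickness
Substituting: Index = 119225 / 1.3360
Result: 89240.2695 cycles/mm


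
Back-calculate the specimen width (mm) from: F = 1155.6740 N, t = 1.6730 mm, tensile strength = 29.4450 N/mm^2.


Formula: w = F / (TS * t)
Substituting: w = 1155.6740 / (29.4450 * 1.6730)
Result: 23.4600 mm


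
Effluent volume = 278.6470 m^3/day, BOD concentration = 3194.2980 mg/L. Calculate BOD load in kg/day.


Formula: BOD_load = volume * conc / 1000
Substituting: BOD_load = 278.6470 * 3194.2980 / 1000
Result: 890.0816 kg/day


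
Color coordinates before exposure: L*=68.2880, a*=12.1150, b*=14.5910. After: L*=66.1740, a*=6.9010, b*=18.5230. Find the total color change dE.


dL = -2.1140, da = -5.2140, db = 3.9320
dE = sqrt((-2.1140)^2 + (-5.2140)^2 + 3.9320^2) = 6.8641


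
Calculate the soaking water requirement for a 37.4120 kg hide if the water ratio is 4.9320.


Formula: Water = hide_weight * ratio
Substituting: Water = 37.4120 * 4.9320
Result: 184.5160 kg


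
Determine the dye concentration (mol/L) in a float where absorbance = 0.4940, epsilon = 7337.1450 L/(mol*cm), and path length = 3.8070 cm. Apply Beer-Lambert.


Formula: c = A / (epsilon * l)
Substituting: c = 0.4940 / (7337.1450 * 3.8070)
Result: 1.7685e-05 mol/L


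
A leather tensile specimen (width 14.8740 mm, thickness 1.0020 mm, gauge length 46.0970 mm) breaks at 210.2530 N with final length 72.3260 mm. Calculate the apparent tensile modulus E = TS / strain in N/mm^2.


TS = F / (w * t) = 210.2530 / (14.8740 * 1.0020) = 14.1074 N/mm^2
strain = (Lf - L0) / L0 = (72.3260 - 46.0970) / 46.0970 = 0.5690
E = TS / strain = 14.1074 / 0.5690 = 24.7935 N/mm^2


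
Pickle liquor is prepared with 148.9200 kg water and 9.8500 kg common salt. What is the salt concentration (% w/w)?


Formula: Conc = salt / (water + salt) * 100
Substituting: Conc = 9.8500 / (148.9200 + 9.8500) * 100
Result: 6.2039 %


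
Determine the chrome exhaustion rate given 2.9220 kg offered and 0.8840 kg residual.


Formula: Uptake = (offered - residual) / offered * 100
Substituting: Uptake = (2.9220 - 0.8840) / 2.9220 * 100
Result: 69.7467 %


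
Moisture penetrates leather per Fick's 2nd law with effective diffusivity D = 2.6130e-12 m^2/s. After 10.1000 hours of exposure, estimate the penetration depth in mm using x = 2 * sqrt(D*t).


t = 10.1000 hr * 3600 = 36360.0000 s
D * t = 2.6130e-12 * 36360.0000 = 9.5009e-08
x = 2 * sqrt(D*t) = 2 * sqrt(9.5009e-08) = 6.1647e-04 m = 0.6165 mm


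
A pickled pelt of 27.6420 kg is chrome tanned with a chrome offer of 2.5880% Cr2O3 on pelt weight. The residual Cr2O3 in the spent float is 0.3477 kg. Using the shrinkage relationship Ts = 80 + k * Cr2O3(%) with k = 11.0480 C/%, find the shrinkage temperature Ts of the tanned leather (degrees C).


Offered = pelt * offer_pct / 100 = 27.6420 * 2.5880 / 100 = 0.7154 kg
Uptake = offered - residual = 0.7154 - 0.3477 = 0.3677 kg
Cr2O3% on pelt = uptake / pelt * 100 = 0.3677 / 27.6420 * 100 = 1.3301 %
Ts = 80 + k * Cr2O3% = 80 + 11.0480 * 1.3301 = 94.6953 C


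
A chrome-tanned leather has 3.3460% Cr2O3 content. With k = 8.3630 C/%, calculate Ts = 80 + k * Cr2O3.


Formula: Ts = 80 + k * Cr2O3
Substituting: Ts = 80 + 8.3630 * 3.3460
Result: 107.9826 C


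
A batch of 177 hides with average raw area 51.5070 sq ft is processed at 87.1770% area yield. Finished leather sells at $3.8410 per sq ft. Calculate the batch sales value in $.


Raw_total = N * avg_area = 177 * 51.5070 = 9116.7390 sq ft
Finished = Raw_total * yield / 100 = 9116.7390 * 87.1770 / 100 = 7947.6996 sq ft
Value = Finished * price = 7947.6996 * 3.8410 = 30527.1140 $


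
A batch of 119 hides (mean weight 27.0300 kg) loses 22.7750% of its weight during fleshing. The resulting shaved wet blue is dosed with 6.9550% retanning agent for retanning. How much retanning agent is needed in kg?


Total_raw = N * avg_wt = 119 * 27.0300 = 3216.5700 kg
Substrate = Total_raw * (1 - loss/100) = 3216.5700 * (1 - 22.7750/100) = 2483.9962 kg
Retan = Substrate * pct / 100 = 2483.9962 * 6.9550 / 100 = 172.7619 kg


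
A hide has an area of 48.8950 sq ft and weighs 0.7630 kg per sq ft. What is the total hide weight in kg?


Formula: Weight = area * weight_per_sqft
Substituting: Weight = 48.8950 * 0.7630
Result: 37.3069 kg


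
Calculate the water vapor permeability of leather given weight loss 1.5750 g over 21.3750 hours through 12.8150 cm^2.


Formula: WVP = loss / (area * time)
Substituting: WVP = 1.5750 / (12.8150 * 21.3750)
Result: 0.00574984 g/(cm^2*hr)


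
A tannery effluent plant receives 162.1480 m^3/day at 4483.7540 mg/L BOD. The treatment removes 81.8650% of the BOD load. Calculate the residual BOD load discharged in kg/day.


Load_in = volume * conc / 1000 = 162.1480 * 4483.7540 / 1000 = 727.0317 kg/day
Removed = Load_in * eff / 100 = 727.0317 * 81.8650 / 100 = 595.1845 kg/day
Load_out = Load_in - Removed = 727.0317 - 595.1845 = 131.8472 kg/day


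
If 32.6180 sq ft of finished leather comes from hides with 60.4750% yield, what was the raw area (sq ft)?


Formula: raw = finished * 100 / yield
Substituting: raw = 32.6180 * 100 / 60.4750
Result: 53.9363 sq ft


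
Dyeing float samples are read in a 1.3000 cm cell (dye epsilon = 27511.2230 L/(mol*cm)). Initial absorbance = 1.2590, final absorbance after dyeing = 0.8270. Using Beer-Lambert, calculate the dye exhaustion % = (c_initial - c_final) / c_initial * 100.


c_initial = A_i / (epsilon * l) = 1.2590 / (27511.2230 * 1.3000) = 3.5202e-05 mol/L
c_final = A_f / (epsilon * l) = 0.8270 / (27511.2230 * 1.3000) = 2.3123e-05 mol/L
Exhaustion = (c_initial - c_final) / c_initial * 100 = (3.5202e-05 - 2.3123e-05) / 3.5202e-05 * 100 = 34.3129 %


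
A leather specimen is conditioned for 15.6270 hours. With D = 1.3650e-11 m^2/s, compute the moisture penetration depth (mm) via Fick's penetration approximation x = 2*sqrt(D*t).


t = 15.6270 hr * 3600 = 56257.2000 s
D * t = 1.3650e-11 * 56257.2000 = 7.6791e-07
x = 2 * sqrt(D*t) = 2 * sqrt(7.6791e-07) = 0.00175261 m = 1.7526 mm


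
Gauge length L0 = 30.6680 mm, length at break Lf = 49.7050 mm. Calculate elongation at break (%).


Formula: Elongation = (Lf - L0) / L0 * 100
Substituting: Elongation = (49.7050 - 30.6680) / 30.6680 * 100
Result: 62.0745 %


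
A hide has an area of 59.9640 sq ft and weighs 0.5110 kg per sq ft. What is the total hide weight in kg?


Formula: Weight = area * weight_per_sqft
Substituting: Weight = 59.9640 * 0.5110
Result: 30.6416 kg


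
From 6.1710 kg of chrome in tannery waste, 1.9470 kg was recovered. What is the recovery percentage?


Formula: Recovery = recovered / input * 100
Substituting: Recovery = 1.9470 / 6.1710 * 100
Result: 31.5508 %


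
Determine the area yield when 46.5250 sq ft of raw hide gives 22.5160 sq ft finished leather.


Formula: Yield = finished / raw * 100
Substituting: Yield = 22.5160 / 46.5250 * 100
Result: 48.3955 %


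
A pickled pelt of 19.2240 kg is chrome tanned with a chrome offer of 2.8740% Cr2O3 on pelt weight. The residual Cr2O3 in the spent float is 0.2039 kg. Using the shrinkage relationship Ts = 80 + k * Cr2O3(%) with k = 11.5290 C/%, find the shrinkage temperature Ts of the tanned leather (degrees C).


Offered = pelt * offer_pct / 100 = 19.2240 * 2.8740 / 100 = 0.5525 kg
Uptake = offered - residual = 0.5525 - 0.2039 = 0.3486 kg
Cr2O3% on pelt = uptake / pelt * 100 = 0.3486 / 19.2240 * 100 = 1.8133 %
Ts = 80 + k * Cr2O3% = 80 + 11.5290 * 1.8133 = 100.9061 C


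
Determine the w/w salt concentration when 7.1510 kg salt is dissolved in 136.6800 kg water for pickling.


Formula: Conc = salt / (water + salt) * 100
Substituting: Conc = 7.1510 / (136.6800 + 7.1510) * 100
Result: 4.9718 %


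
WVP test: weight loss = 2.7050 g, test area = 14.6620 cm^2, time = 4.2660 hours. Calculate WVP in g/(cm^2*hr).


Formula: WVP = loss / (area * time)
Substituting: WVP = 2.7050 / (14.6620 * 4.2660)
Result: 0.0432467 g/(cm^2*hr)


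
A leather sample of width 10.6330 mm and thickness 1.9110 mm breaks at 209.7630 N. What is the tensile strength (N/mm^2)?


Formula: TS = force / (width * thickness)
Substituting: TS = 209.7630 / (10.6330 * 1.9110)
Result: 10.3232 N/mm^2


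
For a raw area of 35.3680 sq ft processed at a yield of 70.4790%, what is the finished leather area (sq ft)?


Formula: finished = raw * yield / 100
Substituting: finished = 35.3680 * 70.4790 / 100
Result: 24.9270 sq ft


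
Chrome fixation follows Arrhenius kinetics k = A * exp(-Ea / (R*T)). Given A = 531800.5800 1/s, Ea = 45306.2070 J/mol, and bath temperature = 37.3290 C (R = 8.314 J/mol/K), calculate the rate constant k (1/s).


T_K = T_C + 273.15 = 37.3290 + 273.15 = 310.4790 K
exponent = -Ea / (R * T_K) = -45306.2070 / (8.314 * 310.4790) = -17.5515
k = A * exp(exponent) = 531800.5800 * exp(-17.5515) = 0.0126826 1/s


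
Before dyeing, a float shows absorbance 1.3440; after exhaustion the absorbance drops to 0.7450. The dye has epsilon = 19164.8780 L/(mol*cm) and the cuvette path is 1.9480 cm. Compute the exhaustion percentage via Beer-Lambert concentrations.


c_initial = A_i / (epsilon * l) = 1.3440 / (19164.8780 * 1.9480) = 3.6000e-05 mol/L
c_final = A_f / (epsilon * l) = 0.7450 / (19164.8780 * 1.9480) = 1.9955e-05 mol/L
Exhaustion = (c_initial - c_final) / c_initial * 100 = (3.6000e-05 - 1.9955e-05) / 3.6000e-05 * 100 = 44.5685 %


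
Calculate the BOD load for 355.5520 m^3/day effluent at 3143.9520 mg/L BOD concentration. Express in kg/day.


Formula: BOD_load = volume * conc / 1000
Substituting: BOD_load = 355.5520 * 3143.9520 / 1000
Result: 1117.8384 kg/day


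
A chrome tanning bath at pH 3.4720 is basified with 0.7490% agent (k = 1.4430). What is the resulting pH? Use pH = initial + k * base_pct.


Formula: pH_final = pH_initial + k * base_pct
Substituting: pH_final = 3.4720 + 1.4430 * 0.7490
Result: 4.5528


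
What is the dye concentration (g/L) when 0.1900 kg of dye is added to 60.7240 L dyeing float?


Formula: Conc = dye_mass(kg) / volume(L) * 1000
Substituting: Conc = 0.1900 / 60.7240 * 1000
Result: 3.1289 g/L


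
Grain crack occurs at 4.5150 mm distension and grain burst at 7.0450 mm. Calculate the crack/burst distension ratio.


Formula: Ratio = crack / burst
Substituting: Ratio = 4.5150 / 7.0450
Result: 0.6409


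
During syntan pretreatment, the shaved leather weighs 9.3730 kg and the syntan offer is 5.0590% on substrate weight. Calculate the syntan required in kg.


Formula: Syntan = substrate * pct / 100
Substituting: Syntan = 9.3730 * 5.0590 / 100
Result: 0.4742 kg


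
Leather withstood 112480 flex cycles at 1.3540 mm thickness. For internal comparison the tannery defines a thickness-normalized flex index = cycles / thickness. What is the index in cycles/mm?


Formula: Index = cycles / thickness
Substituting: Index = 112480 / 1.3540
Result: 83072.3781 cycles/mm


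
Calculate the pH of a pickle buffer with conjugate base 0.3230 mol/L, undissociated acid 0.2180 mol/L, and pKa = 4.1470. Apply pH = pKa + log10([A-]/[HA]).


ratio = [A-] / [HA] = 0.3230 / 0.2180 = 1.4817
log10(ratio) = 0.1707
pH = pKa + log10(ratio) = 4.1470 + 0.1707 = 4.3177


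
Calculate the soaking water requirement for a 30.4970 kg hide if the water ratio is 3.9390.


Formula: Water = hide_weight * ratio
Substituting: Water = 30.4970 * 3.9390
Result: 120.1277 kg


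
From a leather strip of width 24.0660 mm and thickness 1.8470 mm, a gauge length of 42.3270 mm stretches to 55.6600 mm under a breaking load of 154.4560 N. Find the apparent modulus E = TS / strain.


TS = F / (w * t) = 154.4560 / (24.0660 * 1.8470) = 3.4748 N/mm^2
strain = (Lf - L0) / L0 = (55.6600 - 42.3270) / 42.3270 = 0.3150
E = TS / strain = 3.4748 / 0.3150 = 11.0312 N/mm^2


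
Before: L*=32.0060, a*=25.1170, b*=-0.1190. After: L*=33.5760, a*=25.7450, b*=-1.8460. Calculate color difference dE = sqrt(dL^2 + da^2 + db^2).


dL = 1.5700, da = 0.6280, db = -1.7270
dE = sqrt(1.5700^2 + 0.6280^2 + (-1.7270)^2) = 2.4170


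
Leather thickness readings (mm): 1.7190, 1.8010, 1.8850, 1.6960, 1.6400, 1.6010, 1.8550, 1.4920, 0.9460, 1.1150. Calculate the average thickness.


Formula: Average = sum / n
Substituting: Average = 15.7500 / 10
Result: 1.5750 mm


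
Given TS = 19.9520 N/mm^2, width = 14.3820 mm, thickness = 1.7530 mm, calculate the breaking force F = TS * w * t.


Formula: F = TS * w * t
Substituting: F = 19.9520 * 14.3820 * 1.7530
Result: 503.0228 N


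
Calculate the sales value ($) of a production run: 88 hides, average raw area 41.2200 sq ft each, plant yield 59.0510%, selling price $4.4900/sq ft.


Raw_total = N * avg_area = 88 * 41.2200 = 3627.3600 sq ft
Finished = Raw_total * yield / 100 = 3627.3600 * 59.0510 / 100 = 2141.9924 sq ft
Value = Finished * price = 2141.9924 * 4.4900 = 9617.5457 $


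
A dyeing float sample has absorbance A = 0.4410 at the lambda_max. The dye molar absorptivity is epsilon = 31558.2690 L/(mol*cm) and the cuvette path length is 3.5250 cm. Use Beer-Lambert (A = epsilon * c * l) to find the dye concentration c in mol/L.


Formula: c = A / (epsilon * l)
Substituting: c = 0.4410 / (31558.2690 * 3.5250)
Result: 3.9643e-06 mol/L


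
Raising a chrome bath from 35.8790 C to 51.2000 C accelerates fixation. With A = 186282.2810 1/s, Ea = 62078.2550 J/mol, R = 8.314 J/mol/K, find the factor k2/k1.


T1 = 35.8790 + 273.15 = 309.0290 K; T2 = 51.2000 + 273.15 = 324.3500 K
k1 = A * exp(-Ea/(R*T1)) = 186282.2810 * exp(-62078.2550/(8.314*309.0290)) = 5.9815e-06 1/s
k2 = A * exp(-Ea/(R*T2)) = 186282.2810 * exp(-62078.2550/(8.314*324.3500)) = 1.8727e-05 1/s
k2/k1 = 1.8727e-05 / 5.9815e-06 = 3.1309


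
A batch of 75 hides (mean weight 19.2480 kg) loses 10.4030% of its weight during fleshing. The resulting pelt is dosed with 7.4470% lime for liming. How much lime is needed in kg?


Total_raw = N * avg_wt = 75 * 19.2480 = 1443.6000 kg
Substrate = Total_raw * (1 - loss/100) = 1443.6000 * (1 - 10.4030/100) = 1293.4223 kg
Lime = Substrate * pct / 100 = 1293.4223 * 7.4470 / 100 = 96.3212 kg


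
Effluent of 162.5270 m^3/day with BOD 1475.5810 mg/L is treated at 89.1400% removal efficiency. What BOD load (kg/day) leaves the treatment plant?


Load_in = volume * conc / 1000 = 162.5270 * 1475.5810 / 1000 = 239.8218 kg/day
Removed = Load_in * eff / 100 = 239.8218 * 89.1400 / 100 = 213.7771 kg/day
Load_out = Load_in - Removed = 239.8218 - 213.7771 = 26.0446 kg/day


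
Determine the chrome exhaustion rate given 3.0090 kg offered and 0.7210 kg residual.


Formula: Uptake = (offered - residual) / offered * 100
Substituting: Uptake = (3.0090 - 0.7210) / 3.0090 * 100
Result: 76.0386 %


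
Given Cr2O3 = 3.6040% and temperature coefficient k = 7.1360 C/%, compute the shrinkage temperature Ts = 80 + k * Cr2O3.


Formula: Ts = 80 + k * Cr2O3
Substituting: Ts = 80 + 7.1360 * 3.6040
Result: 105.7181 C


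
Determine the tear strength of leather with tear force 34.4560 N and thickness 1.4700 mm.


Formula: Tear strength = force / thickness
Substituting: Tear strength = 34.4560 / 1.4700
Result: 23.4395 N/mm


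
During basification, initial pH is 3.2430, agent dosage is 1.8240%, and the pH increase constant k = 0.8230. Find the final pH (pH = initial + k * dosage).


Formula: pH_final = pH_initial + k * base_pct
Substituting: pH_final = 3.2430 + 0.8230 * 1.8240
Result: 4.7442


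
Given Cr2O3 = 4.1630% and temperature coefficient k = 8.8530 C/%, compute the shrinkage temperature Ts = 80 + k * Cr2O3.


Formula: Ts = 80 + k * Cr2O3
Substituting: Ts = 80 + 8.8530 * 4.1630
Result: 116.8550 C


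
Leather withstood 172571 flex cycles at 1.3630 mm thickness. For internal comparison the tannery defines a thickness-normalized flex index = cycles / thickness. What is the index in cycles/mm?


Formula: Index = cycles / thickness
Substituting: Index = 172571 / 1.3630
Result: 126611.1519 cycles/mm


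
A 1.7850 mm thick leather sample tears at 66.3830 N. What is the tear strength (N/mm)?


Formula: Tear strength = force / thickness
Substituting: Tear strength = 66.3830 / 1.7850
Result: 37.1894 N/mm


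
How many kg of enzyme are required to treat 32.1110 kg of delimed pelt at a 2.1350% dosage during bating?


Formula: Enzyme = substrate * pct / 100
Substituting: Enzyme = 32.1110 * 2.1350 / 100
Result: 0.6856 kg


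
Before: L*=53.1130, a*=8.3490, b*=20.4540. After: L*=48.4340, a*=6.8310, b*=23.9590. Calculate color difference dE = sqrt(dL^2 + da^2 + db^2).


dL = -4.6790, da = -1.5180, db = 3.5050
dE = sqrt((-4.6790)^2 + (-1.5180)^2 + 3.5050^2) = 6.0401


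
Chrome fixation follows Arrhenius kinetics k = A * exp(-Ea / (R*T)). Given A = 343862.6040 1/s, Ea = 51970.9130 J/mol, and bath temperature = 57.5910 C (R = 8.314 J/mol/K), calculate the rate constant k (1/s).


T_K = T_C + 273.15 = 57.5910 + 273.15 = 330.7410 K
exponent = -Ea / (R * T_K) = -51970.9130 / (8.314 * 330.7410) = -18.9000
k = A * exp(exponent) = 343862.6040 * exp(-18.9000) = 0.00212917 1/s


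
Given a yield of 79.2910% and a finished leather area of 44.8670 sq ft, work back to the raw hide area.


Formula: raw = finished * 100 / yield
Substituting: raw = 44.8670 * 100 / 79.2910
Result: 56.5852 sq ft


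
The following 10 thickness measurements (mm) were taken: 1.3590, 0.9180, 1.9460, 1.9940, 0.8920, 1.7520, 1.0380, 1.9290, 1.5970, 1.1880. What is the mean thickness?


Formula: Average = sum / n
Substituting: Average = 14.6130 / 10
Result: 1.4613 mm
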